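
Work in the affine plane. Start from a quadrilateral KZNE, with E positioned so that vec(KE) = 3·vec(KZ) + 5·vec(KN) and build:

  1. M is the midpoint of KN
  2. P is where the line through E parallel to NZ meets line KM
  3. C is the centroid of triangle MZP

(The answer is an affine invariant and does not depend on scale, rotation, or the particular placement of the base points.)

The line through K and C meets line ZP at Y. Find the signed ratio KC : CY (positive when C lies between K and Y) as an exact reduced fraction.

KC:CY = 11/5

Set K = (0, 0), Z = (1, 0), N = (0, 1), E = (3, 5); any affine frame gives the same invariant.
1. M is the midpoint of KN ⇒ M = (0, 1/2)
2. P is where the line through E parallel to NZ meets line KM ⇒ P = (0, 8)
3. C is the centroid of triangle MZP ⇒ C = (1/3, 17/6)
line KC meets ZP at Y = (16/33, 136/33)
C = K + t·(Y−K) with t = 11/16, so KC:CY = 11/16:5/16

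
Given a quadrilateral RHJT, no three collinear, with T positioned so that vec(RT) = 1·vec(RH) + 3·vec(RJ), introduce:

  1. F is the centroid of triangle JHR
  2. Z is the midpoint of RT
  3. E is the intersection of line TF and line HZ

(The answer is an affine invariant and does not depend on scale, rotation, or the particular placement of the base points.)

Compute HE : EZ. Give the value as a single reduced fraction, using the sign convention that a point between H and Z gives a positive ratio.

Assign R = (0, 0), H = (1, 0), J = (0, 1), T = (1, 3) — the answer is frame-independent, so this choice is without loss of generality.
1. F is the centroid of triangle JHR ⇒ F = (1/3, 1/3)
2. Z is the midpoint of RT ⇒ Z = (1/2, 3/2)
3. E is the intersection of line TF and line HZ ⇒ E = (4/7, 9/7)
E = H + t·(Z−H) with t = 6/7, so HE:EZ = t:(1−t) = 6/7:1/7

HE:EZ = 6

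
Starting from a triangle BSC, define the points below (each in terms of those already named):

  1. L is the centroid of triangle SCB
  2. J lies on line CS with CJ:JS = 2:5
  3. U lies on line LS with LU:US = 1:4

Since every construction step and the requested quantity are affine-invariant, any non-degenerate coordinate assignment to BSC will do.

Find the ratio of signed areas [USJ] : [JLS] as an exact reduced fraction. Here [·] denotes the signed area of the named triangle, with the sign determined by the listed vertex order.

Choose coordinates B = (0, 0), S = (1, 0), C = (0, 1).
1. L is the centroid of triangle SCB ⇒ L = (1/3, 1/3)
2. J lies on line CS with CJ:JS = 2:5 ⇒ J = (2/7, 5/7)
3. U lies on line LS with LU:US = 1:4 ⇒ U = (7/15, 4/15)
2·[USJ] = 4/21, 2·[JLS] = 5/21
[USJ]:[JLS] = 4/21:5/21 = 4/5

[USJ]:[JLS] = 4/5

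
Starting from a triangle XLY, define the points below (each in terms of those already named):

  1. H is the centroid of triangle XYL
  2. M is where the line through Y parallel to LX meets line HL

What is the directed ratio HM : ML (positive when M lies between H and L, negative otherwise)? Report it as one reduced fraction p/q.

Set X = (0, 0), L = (1, 0), Y = (0, 1); any affine frame gives the same invariant.
1. H is the centroid of triangle XYL ⇒ H = (1/3, 1/3)
2. M is where the line through Y parallel to LX meets line HL ⇒ M = (-1, 1)
M = H + t·(L−H) with t = -2, so HM:ML = t:(1−t) = -2:3

HM:ML = -2/3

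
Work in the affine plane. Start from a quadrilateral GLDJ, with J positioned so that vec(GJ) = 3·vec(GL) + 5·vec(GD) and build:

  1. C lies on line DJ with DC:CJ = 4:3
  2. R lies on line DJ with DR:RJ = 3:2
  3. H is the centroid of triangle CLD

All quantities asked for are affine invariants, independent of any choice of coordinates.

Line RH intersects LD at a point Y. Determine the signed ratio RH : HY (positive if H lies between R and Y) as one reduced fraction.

Assign G = (0, 0), L = (1, 0), D = (0, 1), J = (3, 5) — the answer is frame-independent, so this choice is without loss of generality.
1. C lies on line DJ with DC:CJ = 4:3 ⇒ C = (12/7, 23/7)
2. R lies on line DJ with DR:RJ = 3:2 ⇒ R = (9/5, 17/5)
3. H is the centroid of triangle CLD ⇒ H = (19/21, 10/7)
line RH meets LD at Y = (21/43, 22/43)
H = R + t·(Y−R) with t = 43/63, so RH:HY = 43/63:20/63

RH:HY = 43/20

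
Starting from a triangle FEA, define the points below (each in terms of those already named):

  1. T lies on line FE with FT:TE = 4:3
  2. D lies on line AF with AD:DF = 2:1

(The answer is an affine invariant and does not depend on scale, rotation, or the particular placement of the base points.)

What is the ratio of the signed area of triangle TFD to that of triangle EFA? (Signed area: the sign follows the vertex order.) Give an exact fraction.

[TFD]:[EFA] = 4/21

Set F = (0, 0), E = (1, 0), A = (0, 1); any affine frame gives the same invariant.
1. T lies on line FE with FT:TE = 4:3 ⇒ T = (4/7, 0)
2. D lies on line AF with AD:DF = 2:1 ⇒ D = (0, 1/3)
2·[TFD] = -4/21, 2·[EFA] = -1
[TFD]:[EFA] = -4/21:-1 = 4/21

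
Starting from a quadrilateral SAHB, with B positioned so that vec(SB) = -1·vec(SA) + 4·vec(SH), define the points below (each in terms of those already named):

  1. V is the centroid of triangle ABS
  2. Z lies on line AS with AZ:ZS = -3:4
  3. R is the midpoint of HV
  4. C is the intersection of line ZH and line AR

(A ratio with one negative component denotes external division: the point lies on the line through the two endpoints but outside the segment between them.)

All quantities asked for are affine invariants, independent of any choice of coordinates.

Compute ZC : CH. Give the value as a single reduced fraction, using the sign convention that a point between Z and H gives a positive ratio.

ZC:CH = 21

Work in coordinates with S = (0, 0), A = (1, 0), H = (0, 1), B = (-1, 4).
1. V is the centroid of triangle ABS ⇒ V = (0, 4/3)
2. Z lies on line AS with AZ:ZS = -3:4 ⇒ Z = (4, 0)
3. R is the midpoint of HV ⇒ R = (0, 7/6)
4. C is the intersection of line ZH and line AR ⇒ C = (2/11, 21/22)
C = Z + t·(H−Z) with t = 21/22, so ZC:CH = t:(1−t) = 21/22:1/22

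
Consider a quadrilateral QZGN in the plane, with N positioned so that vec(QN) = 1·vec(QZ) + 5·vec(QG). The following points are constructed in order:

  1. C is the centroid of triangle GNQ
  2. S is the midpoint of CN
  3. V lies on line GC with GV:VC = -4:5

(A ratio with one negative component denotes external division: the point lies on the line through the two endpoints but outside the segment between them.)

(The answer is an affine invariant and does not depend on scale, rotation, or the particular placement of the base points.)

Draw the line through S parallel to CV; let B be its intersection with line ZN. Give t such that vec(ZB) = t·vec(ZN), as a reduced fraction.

Work in coordinates with Q = (0, 0), Z = (1, 0), G = (0, 1), N = (1, 5).
1. C is the centroid of triangle GNQ ⇒ C = (1/3, 2)
2. S is the midpoint of CN ⇒ S = (2/3, 7/2)
3. V lies on line GC with GV:VC = -4:5 ⇒ V = (-4/3, -3)
through S parallel to CV: direction (-5/3, -5); meets ZN at B = (1, 9/2)
B = Z + t·(N−Z) with t = 9/10

t = 9/10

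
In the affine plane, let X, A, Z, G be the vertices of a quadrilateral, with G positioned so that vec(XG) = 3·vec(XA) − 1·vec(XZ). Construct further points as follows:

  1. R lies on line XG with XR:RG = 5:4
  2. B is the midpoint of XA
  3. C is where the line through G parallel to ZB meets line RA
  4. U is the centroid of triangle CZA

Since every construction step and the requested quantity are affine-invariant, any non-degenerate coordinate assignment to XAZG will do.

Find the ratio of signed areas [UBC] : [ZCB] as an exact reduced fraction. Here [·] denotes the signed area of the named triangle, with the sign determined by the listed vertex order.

[UBC]:[ZCB] = -43/84

Set X = (0, 0), A = (1, 0), Z = (0, 1), G = (3, -1); any affine frame gives the same invariant.
1. R lies on line XG with XR:RG = 5:4 ⇒ R = (5/3, -5/9)
2. B is the midpoint of XA ⇒ B = (1/2, 0)
3. C is where the line through G parallel to ZB meets line RA ⇒ C = (25/7, -15/7)
4. U is the centroid of triangle CZA ⇒ U = (32/21, -8/21)
2·[UBC] = 43/42, 2·[ZCB] = -2
[UBC]:[ZCB] = 43/42:-2 = -43/84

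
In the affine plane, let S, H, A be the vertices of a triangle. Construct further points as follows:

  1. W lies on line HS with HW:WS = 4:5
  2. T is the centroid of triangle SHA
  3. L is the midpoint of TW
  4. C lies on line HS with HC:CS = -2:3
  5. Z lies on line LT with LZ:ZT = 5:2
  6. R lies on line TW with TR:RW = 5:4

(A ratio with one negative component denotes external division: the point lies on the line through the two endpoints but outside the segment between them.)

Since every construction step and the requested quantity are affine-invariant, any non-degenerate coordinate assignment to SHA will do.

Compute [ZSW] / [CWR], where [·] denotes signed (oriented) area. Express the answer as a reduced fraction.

[ZSW]:[CWR] = -135/308

Work in coordinates with S = (0, 0), H = (1, 0), A = (0, 1).
1. W lies on line HS with HW:WS = 4:5 ⇒ W = (5/9, 0)
2. T is the centroid of triangle SHA ⇒ T = (1/3, 1/3)
3. L is the midpoint of TW ⇒ L = (4/9, 1/6)
4. C lies on line HS with HC:CS = -2:3 ⇒ C = (3, 0)
5. Z lies on line LT with LZ:ZT = 5:2 ⇒ Z = (23/63, 2/7)
6. R lies on line TW with TR:RW = 5:4 ⇒ R = (37/81, 4/27)
2·[ZSW] = 10/63, 2·[CWR] = -88/243
[ZSW]:[CWR] = 10/63:-88/243 = -135/308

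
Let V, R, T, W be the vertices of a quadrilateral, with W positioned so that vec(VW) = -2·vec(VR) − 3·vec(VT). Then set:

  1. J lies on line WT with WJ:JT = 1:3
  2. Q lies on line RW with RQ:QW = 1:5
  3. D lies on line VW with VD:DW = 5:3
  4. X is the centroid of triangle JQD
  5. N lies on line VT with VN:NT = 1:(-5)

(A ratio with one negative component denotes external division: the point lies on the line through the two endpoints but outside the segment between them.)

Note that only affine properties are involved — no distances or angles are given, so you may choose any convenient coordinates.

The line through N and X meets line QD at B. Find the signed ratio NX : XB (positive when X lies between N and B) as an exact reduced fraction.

NX:XB = 26

Set V = (0, 0), R = (1, 0), T = (0, 1), W = (-2, -3); any affine frame gives the same invariant.
1. J lies on line WT with WJ:JT = 1:3 ⇒ J = (-3/2, -2)
2. Q lies on line RW with RQ:QW = 1:5 ⇒ Q = (1/2, -1/2)
3. D lies on line VW with VD:DW = 5:3 ⇒ D = (-5/4, -15/8)
4. X is the centroid of triangle JQD ⇒ X = (-3/4, -35/24)
5. N lies on line VT with VN:NT = 1:(-5) ⇒ N = (0, -1/4)
line NX meets QD at B = (-81/104, -313/208)
X = N + t·(B−N) with t = 26/27, so NX:XB = 26/27:1/27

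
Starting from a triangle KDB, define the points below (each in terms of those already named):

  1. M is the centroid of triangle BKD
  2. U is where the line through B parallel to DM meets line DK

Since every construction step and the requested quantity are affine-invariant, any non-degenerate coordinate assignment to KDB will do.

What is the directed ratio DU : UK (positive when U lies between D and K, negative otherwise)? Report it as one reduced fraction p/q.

Assign K = (0, 0), D = (1, 0), B = (0, 1) — the answer is frame-independent, so this choice is without loss of generality.
1. M is the centroid of triangle BKD ⇒ M = (1/3, 1/3)
2. U is where the line through B parallel to DM meets line DK ⇒ U = (2, 0)
U = D + t·(K−D) with t = -1, so DU:UK = t:(1−t) = -1:2

DU:UK = -1/2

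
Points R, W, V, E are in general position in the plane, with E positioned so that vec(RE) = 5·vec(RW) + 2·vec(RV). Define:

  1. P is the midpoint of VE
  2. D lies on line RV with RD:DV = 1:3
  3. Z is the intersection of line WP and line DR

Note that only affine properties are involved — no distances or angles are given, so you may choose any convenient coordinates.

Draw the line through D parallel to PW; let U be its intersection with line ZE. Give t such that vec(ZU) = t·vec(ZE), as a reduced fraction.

Set R = (0, 0), W = (1, 0), V = (0, 1), E = (5, 2); any affine frame gives the same invariant.
1. P is the midpoint of VE ⇒ P = (5/2, 3/2)
2. D lies on line RV with RD:DV = 1:3 ⇒ D = (0, 1/4)
3. Z is the intersection of line WP and line DR ⇒ Z = (0, -1)
through D parallel to PW: direction (-3/2, -3/2); meets ZE at U = (-25/8, -23/8)
U = Z + t·(E−Z) with t = -5/8

t = -5/8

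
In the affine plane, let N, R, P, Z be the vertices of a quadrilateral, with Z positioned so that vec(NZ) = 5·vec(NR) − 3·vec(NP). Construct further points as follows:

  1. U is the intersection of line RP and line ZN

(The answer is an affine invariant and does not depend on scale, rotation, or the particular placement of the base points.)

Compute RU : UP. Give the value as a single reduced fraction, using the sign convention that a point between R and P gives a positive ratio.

RU:UP = -3/5

Choose coordinates N = (0, 0), R = (1, 0), P = (0, 1), Z = (5, -3).
1. U is the intersection of line RP and line ZN ⇒ U = (5/2, -3/2)
U = R + t·(P−R) with t = -3/2, so RU:UP = t:(1−t) = -3/2:5/2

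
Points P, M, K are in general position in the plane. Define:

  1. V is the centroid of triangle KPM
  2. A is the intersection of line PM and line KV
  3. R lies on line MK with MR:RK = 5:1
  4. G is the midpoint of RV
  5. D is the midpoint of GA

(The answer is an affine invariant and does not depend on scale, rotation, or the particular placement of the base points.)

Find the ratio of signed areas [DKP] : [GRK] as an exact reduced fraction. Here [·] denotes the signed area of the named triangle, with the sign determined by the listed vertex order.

[DKP]:[GRK] = 27/2

Work in coordinates with P = (0, 0), M = (1, 0), K = (0, 1).
1. V is the centroid of triangle KPM ⇒ V = (1/3, 1/3)
2. A is the intersection of line PM and line KV ⇒ A = (1/2, 0)
3. R lies on line MK with MR:RK = 5:1 ⇒ R = (1/6, 5/6)
4. G is the midpoint of RV ⇒ G = (1/4, 7/12)
5. D is the midpoint of GA ⇒ D = (3/8, 7/24)
2·[DKP] = 3/8, 2·[GRK] = 1/36
[DKP]:[GRK] = 3/8:1/36 = 27/2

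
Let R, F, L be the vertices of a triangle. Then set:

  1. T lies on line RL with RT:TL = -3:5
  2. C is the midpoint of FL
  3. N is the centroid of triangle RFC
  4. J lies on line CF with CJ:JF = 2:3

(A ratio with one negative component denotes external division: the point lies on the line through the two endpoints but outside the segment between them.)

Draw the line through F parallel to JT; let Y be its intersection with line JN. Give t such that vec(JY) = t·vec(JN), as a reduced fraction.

Set R = (0, 0), F = (1, 0), L = (0, 1); any affine frame gives the same invariant.
1. T lies on line RL with RT:TL = -3:5 ⇒ T = (0, -3/2)
2. C is the midpoint of FL ⇒ C = (1/2, 1/2)
3. N is the centroid of triangle RFC ⇒ N = (1/2, 1/6)
4. J lies on line CF with CJ:JF = 2:3 ⇒ J = (7/10, 3/10)
through F parallel to JT: direction (-7/10, -9/5); meets JN at Y = (101/80, 27/40)
Y = J + t·(N−J) with t = -45/16

t = -45/16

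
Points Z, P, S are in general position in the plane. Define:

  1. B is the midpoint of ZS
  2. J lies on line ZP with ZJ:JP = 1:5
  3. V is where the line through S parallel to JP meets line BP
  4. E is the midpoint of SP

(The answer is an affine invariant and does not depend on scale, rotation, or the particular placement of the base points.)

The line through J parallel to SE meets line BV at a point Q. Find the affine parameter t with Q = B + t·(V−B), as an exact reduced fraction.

t = 2/3

Work in coordinates with Z = (0, 0), P = (1, 0), S = (0, 1).
1. B is the midpoint of ZS ⇒ B = (0, 1/2)
2. J lies on line ZP with ZJ:JP = 1:5 ⇒ J = (1/6, 0)
3. V is where the line through S parallel to JP meets line BP ⇒ V = (-1, 1)
4. E is the midpoint of SP ⇒ E = (1/2, 1/2)
through J parallel to SE: direction (1/2, -1/2); meets BV at Q = (-2/3, 5/6)
Q = B + t·(V−B) with t = 2/3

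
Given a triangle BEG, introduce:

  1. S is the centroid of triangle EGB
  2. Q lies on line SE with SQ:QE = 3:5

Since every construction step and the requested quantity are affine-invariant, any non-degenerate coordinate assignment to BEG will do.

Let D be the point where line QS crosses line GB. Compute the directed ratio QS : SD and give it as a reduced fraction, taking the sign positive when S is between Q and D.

QS:SD = 3/4

Choose coordinates B = (0, 0), E = (1, 0), G = (0, 1).
1. S is the centroid of triangle EGB ⇒ S = (1/3, 1/3)
2. Q lies on line SE with SQ:QE = 3:5 ⇒ Q = (7/12, 5/24)
line QS meets GB at D = (0, 1/2)
S = Q + t·(D−Q) with t = 3/7, so QS:SD = 3/7:4/7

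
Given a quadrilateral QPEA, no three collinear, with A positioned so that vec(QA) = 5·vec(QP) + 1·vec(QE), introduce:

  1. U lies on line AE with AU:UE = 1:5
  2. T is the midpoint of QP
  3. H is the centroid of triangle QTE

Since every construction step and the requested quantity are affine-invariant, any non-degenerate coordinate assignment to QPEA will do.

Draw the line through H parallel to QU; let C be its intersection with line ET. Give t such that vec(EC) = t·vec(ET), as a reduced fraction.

Choose coordinates Q = (0, 0), P = (1, 0), E = (0, 1), A = (5, 1).
1. U lies on line AE with AU:UE = 1:5 ⇒ U = (25/6, 1)
2. T is the midpoint of QP ⇒ T = (1/2, 0)
3. H is the centroid of triangle QTE ⇒ H = (1/6, 1/3)
through H parallel to QU: direction (25/6, 1); meets ET at C = (53/168, 31/84)
C = E + t·(T−E) with t = 53/84

t = 53/84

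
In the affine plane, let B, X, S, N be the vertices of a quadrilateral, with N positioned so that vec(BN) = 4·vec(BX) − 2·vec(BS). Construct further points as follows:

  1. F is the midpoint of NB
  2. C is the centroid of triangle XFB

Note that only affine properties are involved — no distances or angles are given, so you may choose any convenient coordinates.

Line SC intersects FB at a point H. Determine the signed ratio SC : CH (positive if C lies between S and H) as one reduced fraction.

Work in coordinates with B = (0, 0), X = (1, 0), S = (0, 1), N = (4, -2).
1. F is the midpoint of NB ⇒ F = (2, -1)
2. C is the centroid of triangle XFB ⇒ C = (1, -1/3)
line SC meets FB at H = (6/5, -3/5)
C = S + t·(H−S) with t = 5/6, so SC:CH = 5/6:1/6

SC:CH = 5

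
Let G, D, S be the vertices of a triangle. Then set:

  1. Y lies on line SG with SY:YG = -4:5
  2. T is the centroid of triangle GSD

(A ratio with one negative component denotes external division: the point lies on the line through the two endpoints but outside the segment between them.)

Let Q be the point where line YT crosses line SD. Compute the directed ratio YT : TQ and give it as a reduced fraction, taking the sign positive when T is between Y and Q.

YT:TQ = -13

Set G = (0, 0), D = (1, 0), S = (0, 1); any affine frame gives the same invariant.
1. Y lies on line SG with SY:YG = -4:5 ⇒ Y = (0, 5)
2. T is the centroid of triangle GSD ⇒ T = (1/3, 1/3)
line YT meets SD at Q = (4/13, 9/13)
T = Y + t·(Q−Y) with t = 13/12, so YT:TQ = 13/12:-1/12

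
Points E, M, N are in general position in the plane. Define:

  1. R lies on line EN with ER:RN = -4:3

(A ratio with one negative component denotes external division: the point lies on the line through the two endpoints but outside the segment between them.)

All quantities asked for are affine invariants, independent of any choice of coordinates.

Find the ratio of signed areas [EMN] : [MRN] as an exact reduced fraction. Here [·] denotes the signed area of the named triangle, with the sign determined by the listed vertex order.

[EMN]:[MRN] = 1/3

Choose coordinates E = (0, 0), M = (1, 0), N = (0, 1).
1. R lies on line EN with ER:RN = -4:3 ⇒ R = (0, 4)
2·[EMN] = 1, 2·[MRN] = 3
[EMN]:[MRN] = 1:3 = 1/3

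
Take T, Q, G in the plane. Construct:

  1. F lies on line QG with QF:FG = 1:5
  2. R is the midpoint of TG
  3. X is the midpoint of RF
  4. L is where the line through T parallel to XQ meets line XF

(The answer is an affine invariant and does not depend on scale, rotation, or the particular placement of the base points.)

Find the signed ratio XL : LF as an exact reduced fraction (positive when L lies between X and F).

XL:LF = -8/9

Choose coordinates T = (0, 0), Q = (1, 0), G = (0, 1).
1. F lies on line QG with QF:FG = 1:5 ⇒ F = (5/6, 1/6)
2. R is the midpoint of TG ⇒ R = (0, 1/2)
3. X is the midpoint of RF ⇒ X = (5/12, 1/3)
4. L is where the line through T parallel to XQ meets line XF ⇒ L = (-35/12, 5/3)
L = X + t·(F−X) with t = -8, so XL:LF = t:(1−t) = -8:9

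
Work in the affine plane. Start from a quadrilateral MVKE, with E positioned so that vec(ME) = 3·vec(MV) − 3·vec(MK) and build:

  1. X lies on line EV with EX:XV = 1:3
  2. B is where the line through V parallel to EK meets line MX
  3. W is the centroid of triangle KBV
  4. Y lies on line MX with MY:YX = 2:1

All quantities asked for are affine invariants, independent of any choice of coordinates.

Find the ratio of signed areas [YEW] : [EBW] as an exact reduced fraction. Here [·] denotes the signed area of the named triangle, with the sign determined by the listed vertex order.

Set M = (0, 0), V = (1, 0), K = (0, 1), E = (3, -3); any affine frame gives the same invariant.
1. X lies on line EV with EX:XV = 1:3 ⇒ X = (5/2, -9/4)
2. B is where the line through V parallel to EK meets line MX ⇒ B = (40/13, -36/13)
3. W is the centroid of triangle KBV ⇒ W = (53/39, -23/39)
4. Y lies on line MX with MY:YX = 2:1 ⇒ Y = (5/3, -3/2)
2·[YEW] = 88/117, 2·[EBW] = 22/39
[YEW]:[EBW] = 88/117:22/39 = 4/3

[YEW]:[EBW] = 4/3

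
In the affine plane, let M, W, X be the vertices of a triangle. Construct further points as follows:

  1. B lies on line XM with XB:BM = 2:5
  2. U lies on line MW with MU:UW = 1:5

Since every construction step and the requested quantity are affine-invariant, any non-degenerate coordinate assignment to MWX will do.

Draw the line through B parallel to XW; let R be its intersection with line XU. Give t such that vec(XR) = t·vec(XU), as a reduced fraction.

Assign M = (0, 0), W = (1, 0), X = (0, 1) — the answer is frame-independent, so this choice is without loss of generality.
1. B lies on line XM with XB:BM = 2:5 ⇒ B = (0, 5/7)
2. U lies on line MW with MU:UW = 1:5 ⇒ U = (1/6, 0)
through B parallel to XW: direction (1, -1); meets XU at R = (2/35, 23/35)
R = X + t·(U−X) with t = 12/35

t = 12/35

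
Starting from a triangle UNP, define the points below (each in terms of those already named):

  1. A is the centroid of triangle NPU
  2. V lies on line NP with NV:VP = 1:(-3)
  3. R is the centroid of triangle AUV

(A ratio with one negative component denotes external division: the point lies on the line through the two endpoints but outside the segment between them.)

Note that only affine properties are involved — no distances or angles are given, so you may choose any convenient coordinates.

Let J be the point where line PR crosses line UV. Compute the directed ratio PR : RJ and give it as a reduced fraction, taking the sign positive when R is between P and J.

PR:RJ = 23/4

Work in coordinates with U = (0, 0), N = (1, 0), P = (0, 1).
1. A is the centroid of triangle NPU ⇒ A = (1/3, 1/3)
2. V lies on line NP with NV:VP = 1:(-3) ⇒ V = (3/2, -1/2)
3. R is the centroid of triangle AUV ⇒ R = (11/18, -1/18)
line PR meets UV at J = (33/46, -11/46)
R = P + t·(J−P) with t = 23/27, so PR:RJ = 23/27:4/27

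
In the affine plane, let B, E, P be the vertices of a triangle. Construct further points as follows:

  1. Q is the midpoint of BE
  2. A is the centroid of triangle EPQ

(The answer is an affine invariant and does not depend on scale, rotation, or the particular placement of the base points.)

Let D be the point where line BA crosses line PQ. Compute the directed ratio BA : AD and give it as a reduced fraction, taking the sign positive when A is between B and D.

BA:AD = -4

Set B = (0, 0), E = (1, 0), P = (0, 1); any affine frame gives the same invariant.
1. Q is the midpoint of BE ⇒ Q = (1/2, 0)
2. A is the centroid of triangle EPQ ⇒ A = (1/2, 1/3)
line BA meets PQ at D = (3/8, 1/4)
A = B + t·(D−B) with t = 4/3, so BA:AD = 4/3:-1/3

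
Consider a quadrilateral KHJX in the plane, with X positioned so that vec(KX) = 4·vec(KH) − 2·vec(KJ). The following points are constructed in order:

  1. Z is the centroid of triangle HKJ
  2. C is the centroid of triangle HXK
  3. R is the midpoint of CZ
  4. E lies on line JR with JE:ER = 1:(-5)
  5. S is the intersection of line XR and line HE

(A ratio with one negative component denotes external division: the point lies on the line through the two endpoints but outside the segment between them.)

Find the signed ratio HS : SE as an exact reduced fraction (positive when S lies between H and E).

HS:SE = -6/25

Assign K = (0, 0), H = (1, 0), J = (0, 1), X = (4, -2) — the answer is frame-independent, so this choice is without loss of generality.
1. Z is the centroid of triangle HKJ ⇒ Z = (1/3, 1/3)
2. C is the centroid of triangle HXK ⇒ C = (5/3, -2/3)
3. R is the midpoint of CZ ⇒ R = (1, -1/6)
4. E lies on line JR with JE:ER = 1:(-5) ⇒ E = (-1/4, 31/24)
5. S is the intersection of line XR and line HE ⇒ S = (53/38, -31/76)
S = H + t·(E−H) with t = -6/19, so HS:SE = t:(1−t) = -6/19:25/19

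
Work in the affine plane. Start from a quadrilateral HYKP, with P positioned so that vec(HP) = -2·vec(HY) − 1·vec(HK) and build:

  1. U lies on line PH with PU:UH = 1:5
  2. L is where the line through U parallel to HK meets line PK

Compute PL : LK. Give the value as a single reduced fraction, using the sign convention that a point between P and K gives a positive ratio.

Choose coordinates H = (0, 0), Y = (1, 0), K = (0, 1), P = (-2, -1).
1. U lies on line PH with PU:UH = 1:5 ⇒ U = (-5/3, -5/6)
2. L is where the line through U parallel to HK meets line PK ⇒ L = (-5/3, -2/3)
L = P + t·(K−P) with t = 1/6, so PL:LK = t:(1−t) = 1/6:5/6

PL:LK = 1/5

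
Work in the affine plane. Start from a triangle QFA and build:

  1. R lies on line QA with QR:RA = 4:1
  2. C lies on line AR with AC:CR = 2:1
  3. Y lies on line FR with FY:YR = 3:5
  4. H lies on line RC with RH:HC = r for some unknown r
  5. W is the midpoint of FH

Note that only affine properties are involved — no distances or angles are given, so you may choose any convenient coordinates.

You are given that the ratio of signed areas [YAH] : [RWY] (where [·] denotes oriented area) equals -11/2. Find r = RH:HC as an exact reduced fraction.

r = 4

Work in coordinates with Q = (0, 0), F = (1, 0), A = (0, 1).
1. R lies on line QA with QR:RA = 4:1 ⇒ R = (0, 4/5)
2. C lies on line AR with AC:CR = 2:1 ⇒ C = (0, 13/15)
3. Y lies on line FR with FY:YR = 3:5 ⇒ Y = (5/8, 3/10)
4. With RH:HC = r, write λ = r/(r+1) so H = R + λ·(C−R); H is affine-linear in λ
5. W is the midpoint of FH ⇒ W is an affine combination of earlier points and hence also affine-linear in λ
Every point depending on H is an affine combination of H and λ-independent points, so each such coordinate is linear in λ; the λ² term in each signed area is a multiple of (C−R)×(C−R) = 0, so 2·[YAH] and 2·[RWY] are each linear in λ. Evaluating at λ=0 and λ=1:
  2·[YAH] = -1/24·λ + 1/8,   2·[RWY] = -1/48·λ
So [YAH]:[RWY] = (-1/24·λ + 1/8) / (-1/48·λ). Setting this equal to -11/2:
  -1/24·λ + 1/8 = -11/2·(-1/48·λ)  ⇒  λ = 4/5
Then r = λ/(1−λ) = (4/5)/(1/5) = 4. Check: with r = 4, H = (0, 64/75) and [YAH]:[RWY] = -11/2 as required.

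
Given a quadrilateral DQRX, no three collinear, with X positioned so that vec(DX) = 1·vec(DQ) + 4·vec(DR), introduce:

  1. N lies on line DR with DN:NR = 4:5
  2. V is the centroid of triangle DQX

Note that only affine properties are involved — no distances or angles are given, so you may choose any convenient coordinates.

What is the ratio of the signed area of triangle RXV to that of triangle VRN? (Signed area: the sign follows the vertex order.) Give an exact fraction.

Set D = (0, 0), Q = (1, 0), R = (0, 1), X = (1, 4); any affine frame gives the same invariant.
1. N lies on line DR with DN:NR = 4:5 ⇒ N = (0, 4/9)
2. V is the centroid of triangle DQX ⇒ V = (2/3, 4/3)
2·[RXV] = -5/3, 2·[VRN] = 10/27
[RXV]:[VRN] = -5/3:10/27 = -9/2

[RXV]:[VRN] = -9/2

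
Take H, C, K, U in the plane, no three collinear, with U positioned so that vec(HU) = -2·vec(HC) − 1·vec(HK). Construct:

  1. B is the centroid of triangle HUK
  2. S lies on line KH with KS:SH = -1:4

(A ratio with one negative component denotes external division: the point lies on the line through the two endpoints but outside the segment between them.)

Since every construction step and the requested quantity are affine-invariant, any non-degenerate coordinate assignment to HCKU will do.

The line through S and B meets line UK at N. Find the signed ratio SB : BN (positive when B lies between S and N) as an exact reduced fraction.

Work in coordinates with H = (0, 0), C = (1, 0), K = (0, 1), U = (-2, -1).
1. B is the centroid of triangle HUK ⇒ B = (-2/3, 0)
2. S lies on line KH with KS:SH = -1:4 ⇒ S = (0, 4/3)
line SB meets UK at N = (-1/3, 2/3)
B = S + t·(N−S) with t = 2, so SB:BN = 2:-1

SB:BN = -2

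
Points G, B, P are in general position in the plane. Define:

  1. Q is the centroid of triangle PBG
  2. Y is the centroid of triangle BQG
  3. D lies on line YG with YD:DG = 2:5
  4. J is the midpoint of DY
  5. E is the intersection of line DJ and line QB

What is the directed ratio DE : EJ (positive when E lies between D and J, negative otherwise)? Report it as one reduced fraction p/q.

Choose coordinates G = (0, 0), B = (1, 0), P = (0, 1).
1. Q is the centroid of triangle PBG ⇒ Q = (1/3, 1/3)
2. Y is the centroid of triangle BQG ⇒ Y = (4/9, 1/9)
3. D lies on line YG with YD:DG = 2:5 ⇒ D = (20/63, 5/63)
4. J is the midpoint of DY ⇒ J = (8/21, 2/21)
5. E is the intersection of line DJ and line QB ⇒ E = (2/3, 1/6)
E = D + t·(J−D) with t = 11/2, so DE:EJ = t:(1−t) = 11/2:-9/2

DE:EJ = -11/9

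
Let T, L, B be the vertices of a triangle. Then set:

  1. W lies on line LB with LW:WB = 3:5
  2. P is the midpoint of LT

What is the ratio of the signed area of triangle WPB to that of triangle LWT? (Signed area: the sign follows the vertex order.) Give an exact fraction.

[WPB]:[LWT] = -5/6

Assign T = (0, 0), L = (1, 0), B = (0, 1) — the answer is frame-independent, so this choice is without loss of generality.
1. W lies on line LB with LW:WB = 3:5 ⇒ W = (5/8, 3/8)
2. P is the midpoint of LT ⇒ P = (1/2, 0)
2·[WPB] = -5/16, 2·[LWT] = 3/8
[WPB]:[LWT] = -5/16:3/8 = -5/6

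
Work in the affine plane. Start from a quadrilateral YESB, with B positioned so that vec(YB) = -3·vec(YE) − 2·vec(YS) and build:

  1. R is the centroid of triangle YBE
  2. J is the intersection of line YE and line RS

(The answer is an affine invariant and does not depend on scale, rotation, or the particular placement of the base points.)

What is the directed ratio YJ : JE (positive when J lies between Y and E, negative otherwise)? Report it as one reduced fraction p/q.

YJ:JE = -2/7

Set Y = (0, 0), E = (1, 0), S = (0, 1), B = (-3, -2); any affine frame gives the same invariant.
1. R is the centroid of triangle YBE ⇒ R = (-2/3, -2/3)
2. J is the intersection of line YE and line RS ⇒ J = (-2/5, 0)
J = Y + t·(E−Y) with t = -2/5, so YJ:JE = t:(1−t) = -2/5:7/5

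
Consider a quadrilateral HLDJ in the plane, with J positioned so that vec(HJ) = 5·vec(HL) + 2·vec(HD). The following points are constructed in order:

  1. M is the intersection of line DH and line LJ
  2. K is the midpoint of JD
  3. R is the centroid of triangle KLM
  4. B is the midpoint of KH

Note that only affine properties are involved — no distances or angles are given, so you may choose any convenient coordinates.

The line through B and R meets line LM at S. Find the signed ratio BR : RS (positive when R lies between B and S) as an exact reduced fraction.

BR:RS = 3/2

Set H = (0, 0), L = (1, 0), D = (0, 1), J = (5, 2); any affine frame gives the same invariant.
1. M is the intersection of line DH and line LJ ⇒ M = (0, -1/2)
2. K is the midpoint of JD ⇒ K = (5/2, 3/2)
3. R is the centroid of triangle KLM ⇒ R = (7/6, 1/3)
4. B is the midpoint of KH ⇒ B = (5/4, 3/4)
line BR meets LM at S = (10/9, 1/18)
R = B + t·(S−B) with t = 3/5, so BR:RS = 3/5:2/5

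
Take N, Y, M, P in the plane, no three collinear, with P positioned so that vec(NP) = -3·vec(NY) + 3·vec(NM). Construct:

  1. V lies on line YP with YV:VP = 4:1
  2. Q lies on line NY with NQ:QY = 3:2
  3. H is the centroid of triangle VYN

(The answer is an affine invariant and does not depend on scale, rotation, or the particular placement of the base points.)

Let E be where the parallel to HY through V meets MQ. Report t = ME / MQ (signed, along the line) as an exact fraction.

Assign N = (0, 0), Y = (1, 0), M = (0, 1), P = (-3, 3) — the answer is frame-independent, so this choice is without loss of generality.
1. V lies on line YP with YV:VP = 4:1 ⇒ V = (-11/5, 12/5)
2. Q lies on line NY with NQ:QY = 3:2 ⇒ Q = (3/5, 0)
3. H is the centroid of triangle VYN ⇒ H = (-2/5, 4/5)
through V parallel to HY: direction (7/5, -4/5); meets MQ at E = (-3/23, 28/23)
E = M + t·(Q−M) with t = -5/23

t = -5/23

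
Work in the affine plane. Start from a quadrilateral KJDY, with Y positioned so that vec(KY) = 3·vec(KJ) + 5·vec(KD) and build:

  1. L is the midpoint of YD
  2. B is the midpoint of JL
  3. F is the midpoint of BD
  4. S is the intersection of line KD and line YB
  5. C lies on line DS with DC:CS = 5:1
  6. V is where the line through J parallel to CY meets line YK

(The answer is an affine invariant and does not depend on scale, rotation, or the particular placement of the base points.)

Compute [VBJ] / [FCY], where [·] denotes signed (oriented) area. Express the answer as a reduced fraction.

Assign K = (0, 0), J = (1, 0), D = (0, 1), Y = (3, 5) — the answer is frame-independent, so this choice is without loss of generality.
1. L is the midpoint of YD ⇒ L = (3/2, 3)
2. B is the midpoint of JL ⇒ B = (5/4, 3/2)
3. F is the midpoint of BD ⇒ F = (5/8, 5/4)
4. S is the intersection of line KD and line YB ⇒ S = (0, -1)
5. C lies on line DS with DC:CS = 5:1 ⇒ C = (0, -2/3)
6. V is where the line through J parallel to CY meets line YK ⇒ V = (17/2, 85/6)
2·[VBJ] = 185/24, 2·[FCY] = 53/24
[VBJ]:[FCY] = 185/24:53/24 = 185/53

[VBJ]:[FCY] = 185/53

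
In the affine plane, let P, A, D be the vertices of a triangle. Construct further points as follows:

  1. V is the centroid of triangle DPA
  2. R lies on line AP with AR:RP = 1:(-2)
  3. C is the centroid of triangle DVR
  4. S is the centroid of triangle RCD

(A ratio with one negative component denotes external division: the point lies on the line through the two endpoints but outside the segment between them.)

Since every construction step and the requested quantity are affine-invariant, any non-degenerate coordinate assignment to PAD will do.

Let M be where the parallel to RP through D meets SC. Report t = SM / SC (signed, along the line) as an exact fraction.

Work in coordinates with P = (0, 0), A = (1, 0), D = (0, 1).
1. V is the centroid of triangle DPA ⇒ V = (1/3, 1/3)
2. R lies on line AP with AR:RP = 1:(-2) ⇒ R = (2, 0)
3. C is the centroid of triangle DVR ⇒ C = (7/9, 4/9)
4. S is the centroid of triangle RCD ⇒ S = (25/27, 13/27)
through D parallel to RP: direction (-2, 0); meets SC at M = (3, 1)
M = S + t·(C−S) with t = -14

t = -14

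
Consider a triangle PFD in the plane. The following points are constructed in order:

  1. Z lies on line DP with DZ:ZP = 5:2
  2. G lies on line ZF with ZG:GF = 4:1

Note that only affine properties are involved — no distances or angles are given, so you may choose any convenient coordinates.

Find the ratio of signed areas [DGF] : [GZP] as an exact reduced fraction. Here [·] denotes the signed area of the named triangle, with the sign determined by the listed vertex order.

[DGF]:[GZP] = 5/8

Set P = (0, 0), F = (1, 0), D = (0, 1); any affine frame gives the same invariant.
1. Z lies on line DP with DZ:ZP = 5:2 ⇒ Z = (0, 2/7)
2. G lies on line ZF with ZG:GF = 4:1 ⇒ G = (4/5, 2/35)
2·[DGF] = 1/7, 2·[GZP] = 8/35
[DGF]:[GZP] = 1/7:8/35 = 5/8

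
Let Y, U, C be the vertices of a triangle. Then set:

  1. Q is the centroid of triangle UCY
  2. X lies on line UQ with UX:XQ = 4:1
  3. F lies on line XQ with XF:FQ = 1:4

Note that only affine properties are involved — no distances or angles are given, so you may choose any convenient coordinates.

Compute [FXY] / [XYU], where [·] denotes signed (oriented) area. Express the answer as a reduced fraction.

[FXY]:[XYU] = -1/20

Work in coordinates with Y = (0, 0), U = (1, 0), C = (0, 1).
1. Q is the centroid of triangle UCY ⇒ Q = (1/3, 1/3)
2. X lies on line UQ with UX:XQ = 4:1 ⇒ X = (7/15, 4/15)
3. F lies on line XQ with XF:FQ = 1:4 ⇒ F = (11/25, 7/25)
2·[FXY] = -1/75, 2·[XYU] = 4/15
[FXY]:[XYU] = -1/75:4/15 = -1/20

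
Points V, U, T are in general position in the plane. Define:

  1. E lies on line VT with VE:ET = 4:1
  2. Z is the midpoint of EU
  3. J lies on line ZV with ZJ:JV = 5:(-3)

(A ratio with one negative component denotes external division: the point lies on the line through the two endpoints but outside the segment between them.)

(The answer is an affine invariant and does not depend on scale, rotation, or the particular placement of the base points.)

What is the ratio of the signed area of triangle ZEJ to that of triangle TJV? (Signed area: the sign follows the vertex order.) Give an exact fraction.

Assign V = (0, 0), U = (1, 0), T = (0, 1) — the answer is frame-independent, so this choice is without loss of generality.
1. E lies on line VT with VE:ET = 4:1 ⇒ E = (0, 4/5)
2. Z is the midpoint of EU ⇒ Z = (1/2, 2/5)
3. J lies on line ZV with ZJ:JV = 5:(-3) ⇒ J = (-3/4, -3/5)
2·[ZEJ] = 1, 2·[TJV] = 3/4
[ZEJ]:[TJV] = 1:3/4 = 4/3

[ZEJ]:[TJV] = 4/3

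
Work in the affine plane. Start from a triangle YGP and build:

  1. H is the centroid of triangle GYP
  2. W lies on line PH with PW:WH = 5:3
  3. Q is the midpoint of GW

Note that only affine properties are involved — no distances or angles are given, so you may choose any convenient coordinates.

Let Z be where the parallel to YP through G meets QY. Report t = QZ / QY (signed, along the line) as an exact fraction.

Set Y = (0, 0), G = (1, 0), P = (0, 1); any affine frame gives the same invariant.
1. H is the centroid of triangle GYP ⇒ H = (1/3, 1/3)
2. W lies on line PH with PW:WH = 5:3 ⇒ W = (5/24, 7/12)
3. Q is the midpoint of GW ⇒ Q = (29/48, 7/24)
through G parallel to YP: direction (0, 1); meets QY at Z = (1, 14/29)
Z = Q + t·(Y−Q) with t = -19/29

t = -19/29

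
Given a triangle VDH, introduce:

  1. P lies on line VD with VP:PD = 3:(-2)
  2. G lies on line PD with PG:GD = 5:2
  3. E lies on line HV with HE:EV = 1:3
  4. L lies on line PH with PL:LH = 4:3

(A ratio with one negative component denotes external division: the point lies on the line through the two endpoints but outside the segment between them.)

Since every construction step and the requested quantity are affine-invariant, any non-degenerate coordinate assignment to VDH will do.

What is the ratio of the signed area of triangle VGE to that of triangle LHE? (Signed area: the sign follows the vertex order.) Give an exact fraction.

[VGE]:[LHE] = 11/3

Choose coordinates V = (0, 0), D = (1, 0), H = (0, 1).
1. P lies on line VD with VP:PD = 3:(-2) ⇒ P = (3, 0)
2. G lies on line PD with PG:GD = 5:2 ⇒ G = (11/7, 0)
3. E lies on line HV with HE:EV = 1:3 ⇒ E = (0, 3/4)
4. L lies on line PH with PL:LH = 4:3 ⇒ L = (9/7, 4/7)
2·[VGE] = 33/28, 2·[LHE] = 9/28
[VGE]:[LHE] = 33/28:9/28 = 11/3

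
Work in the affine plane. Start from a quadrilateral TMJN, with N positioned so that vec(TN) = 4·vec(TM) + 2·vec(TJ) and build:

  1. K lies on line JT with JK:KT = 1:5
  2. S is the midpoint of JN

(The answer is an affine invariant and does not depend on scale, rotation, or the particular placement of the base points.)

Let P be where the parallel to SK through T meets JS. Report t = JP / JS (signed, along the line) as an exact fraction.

t = 6

Assign T = (0, 0), M = (1, 0), J = (0, 1), N = (4, 2) — the answer is frame-independent, so this choice is without loss of generality.
1. K lies on line JT with JK:KT = 1:5 ⇒ K = (0, 5/6)
2. S is the midpoint of JN ⇒ S = (2, 3/2)
through T parallel to SK: direction (-2, -2/3); meets JS at P = (12, 4)
P = J + t·(S−J) with t = 6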